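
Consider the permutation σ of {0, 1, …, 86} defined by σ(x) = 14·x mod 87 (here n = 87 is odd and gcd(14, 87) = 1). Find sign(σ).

Start at x=32: 32 → 13 → 8 → 25 → 2 → 28 → 44 → … (one orbit).
Decompose π into cycles: lengths [28, 28, 28, 2, 1] (5 cycles, including the fixed point 0).
With 5 cycles on 87 points, sign = (−1)^{87−5} = +1.

+1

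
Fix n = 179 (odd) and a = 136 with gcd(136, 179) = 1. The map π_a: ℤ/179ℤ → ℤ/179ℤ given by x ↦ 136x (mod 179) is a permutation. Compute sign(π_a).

-1

Start at x=78: 78 → 47 → 127 → 88 → 154 → 1 → 136 → … (one orbit).
Cycle lengths of π_136 on ℤ/179ℤ: [178, 1]; 2 cycles in total.
Σ(ℓ_i−1) = 179−2 = 177; sign = (−1)^177 = -1.
Check: (136/179) = -1 by Zolotarev.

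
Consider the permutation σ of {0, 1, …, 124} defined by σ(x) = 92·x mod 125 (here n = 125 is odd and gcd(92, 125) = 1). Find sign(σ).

Start at x=121: 121 → 7 → 19 → 123 → 66 → 72 → 124 → … (one orbit).
The orbit structure of x ↦ 92x mod 125: 4 orbits of sizes [100, 20, 4, 1].
125 − 4 = 121 transpositions; sign(π) = (−1)^121 = -1.

-1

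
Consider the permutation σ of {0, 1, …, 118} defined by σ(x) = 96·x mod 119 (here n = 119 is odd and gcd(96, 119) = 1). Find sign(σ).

+1

Start at x=73: 73 → 106 → 61 → 25 → 20 → 16 → 108 → … (one orbit).
Cycle type of π: 48×2 + 16 + 6 + 1; total 5 cycles.
sign(π) = (−1)^{n − #cycles} = (−1)^{119−5} = (−1)^114 = +1.
Via Zolotarev, sign(π_{96}) = (96|119) = +1.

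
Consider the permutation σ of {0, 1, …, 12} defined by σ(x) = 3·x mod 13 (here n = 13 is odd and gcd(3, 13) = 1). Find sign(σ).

Start at x=3: 3 → 9 → 1 → 3 (one orbit).
The orbit structure of x ↦ 3x mod 13: 5 orbits of sizes [3, 3, 3, 3, 1].
Σ(ℓ_i−1) = 13−5 = 8; sign = (−1)^8 = +1.

+1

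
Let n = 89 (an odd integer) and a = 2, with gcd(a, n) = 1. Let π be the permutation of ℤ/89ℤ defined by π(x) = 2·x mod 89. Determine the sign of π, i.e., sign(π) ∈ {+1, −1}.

+1

Start at x=32: 32 → 64 → 39 → 78 → 67 → 45 → 1 → … (one orbit).
The orbit structure of x ↦ 2x mod 89: 9 orbits of sizes [11, 11, 11, 11, 11, 11, 11, 11, 1].
n − c = 89 − 9 = 80; sign = (−1)^80 = +1.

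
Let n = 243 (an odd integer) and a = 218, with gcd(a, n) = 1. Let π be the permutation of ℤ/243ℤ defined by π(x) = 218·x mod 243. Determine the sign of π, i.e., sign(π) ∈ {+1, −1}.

-1

Orbit of 185 under x↦218x: [185, 235, 200, 103, 98, 223, 14]… (length divides ord_243(218)).
π_218 has 6 disjoint cycles with lengths [162, 54, 18, 6, 2, 1] on {0,…,242}.
6 cycles on 243: each ℓ→(−1)^(ℓ−1), product (−1)^237 = -1.
The Jacobi symbol (218|243) = -1 (Zolotarev) agrees.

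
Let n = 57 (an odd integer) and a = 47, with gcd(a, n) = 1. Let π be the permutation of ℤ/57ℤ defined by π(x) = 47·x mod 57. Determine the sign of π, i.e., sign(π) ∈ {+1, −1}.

Start at x=35: 35 → 49 → 23 → 55 → 20 → 28 → 5 → … (one orbit).
6 cycles of lengths [18, 18, 9, 9, 2, 1].
sign(π) = (−1)^{n − #cycles} = (−1)^{57−6} = (−1)^51 = -1.

-1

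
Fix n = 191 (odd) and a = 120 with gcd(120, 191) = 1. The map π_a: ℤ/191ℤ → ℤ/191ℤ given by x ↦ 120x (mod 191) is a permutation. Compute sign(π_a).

+1

Start at x=18: 18 → 59 → 13 → 32 → 20 → 108 → 163 → … (one orbit).
Cycle lengths of π_120 on ℤ/191ℤ: [95, 95, 1]; 3 cycles in total.
Σ(ℓ_i−1) = 191−3 = 188; sign = (−1)^188 = +1.
Via Zolotarev, sign(π_{120}) = (120|191) = +1.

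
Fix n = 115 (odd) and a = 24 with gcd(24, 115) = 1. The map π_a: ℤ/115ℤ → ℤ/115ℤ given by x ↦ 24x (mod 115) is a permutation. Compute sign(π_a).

+1

Orbit of 1 under x↦24x: [1, 24]… (length divides ord_115(24)).
Cycle lengths of π_24 on ℤ/115ℤ: [2, 2, 2, 2, 2, 2, 2, 2, 2, 2, 2, 2, 2, 2, 2, 2, 2, 2, 2, 2, 2, 2, 2, 2, 2, 2, 2, 2, 2, 2, 2, 2, 2, 2, 2, 2, 2, 2, 2, 2, 2, 2, 2, 2, 2, 2, 1, 1, 1, 1, 1, 1, 1, 1, 1, 1, 1, 1, 1, 1, 1, 1, 1, 1, 1, 1, 1, 1, 1]; 69 cycles in total.
Σ(ℓ_i−1) = 115−69 = 46; sign = (−1)^46 = +1.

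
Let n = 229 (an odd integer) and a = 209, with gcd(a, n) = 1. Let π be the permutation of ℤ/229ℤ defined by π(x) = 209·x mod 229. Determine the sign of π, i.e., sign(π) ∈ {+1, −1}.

+1

Start at x=83: 83 → 172 → 224 → 100 → 61 → 154 → 126 → … (one orbit).
Decompose π into cycles: lengths [114, 114, 1] (3 cycles, including the fixed point 0).
n − c = 229 − 3 = 226; sign = (−1)^226 = +1.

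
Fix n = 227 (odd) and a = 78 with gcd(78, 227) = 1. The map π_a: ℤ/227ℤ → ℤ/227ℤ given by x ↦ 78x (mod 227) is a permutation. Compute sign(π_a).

+1

Start at x=175: 175 → 30 → 70 → 12 → 28 → 141 → 102 → … (one orbit).
π_78 has 3 disjoint cycles with lengths [113, 113, 1] on {0,…,226}.
Σ(ℓ_i−1) = 227−3 = 224; sign = (−1)^224 = +1.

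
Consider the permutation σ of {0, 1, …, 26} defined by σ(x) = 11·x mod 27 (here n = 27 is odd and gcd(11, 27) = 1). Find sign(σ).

-1

Orbit of 4 under x↦11x: [4, 17, 25, 5, 1, 11, 13]… (length divides ord_27(11)).
Cycle lengths of π_11 on ℤ/27ℤ: [18, 6, 2, 1]; 4 cycles in total.
Σ(ℓ_i−1) = 27−4 = 23; sign = (−1)^23 = -1.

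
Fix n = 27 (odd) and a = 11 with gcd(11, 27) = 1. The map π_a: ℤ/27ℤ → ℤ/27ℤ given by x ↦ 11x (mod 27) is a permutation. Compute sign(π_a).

-1

Trace 2: π^k(2) = [2, 22, 26, 16, 14, 19, 20] for k=0..6.
Cycle type of π: 18 + 6 + 2 + 1; total 4 cycles.
sign(π) = (−1)^{n − #cycles} = (−1)^{27−4} = (−1)^23 = -1.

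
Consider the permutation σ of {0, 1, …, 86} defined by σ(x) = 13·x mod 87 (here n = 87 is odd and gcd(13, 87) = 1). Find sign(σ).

+1

Start at x=7: 7 → 4 → 52 → 67 → 1 → 13 → 82 → … (one orbit).
π_13 has 9 disjoint cycles with lengths [14, 14, 14, 14, 14, 14, 1, 1, 1] on {0,…,86}.
Σ(ℓ_i−1) = 87−9 = 78; sign = (−1)^78 = +1.
Zolotarev: (13|87) = +1, matching the cycle-count sign.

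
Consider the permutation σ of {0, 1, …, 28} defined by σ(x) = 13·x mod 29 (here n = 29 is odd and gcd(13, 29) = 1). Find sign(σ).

+1

Trace 9: π^k(9) = [9, 1, 13, 24, 22, 25, 6] for k=0..6.
Cycle lengths of π_13 on ℤ/29ℤ: [14, 14, 1]; 3 cycles in total.
3 cycles on 29: each ℓ→(−1)^(ℓ−1), product (−1)^26 = +1.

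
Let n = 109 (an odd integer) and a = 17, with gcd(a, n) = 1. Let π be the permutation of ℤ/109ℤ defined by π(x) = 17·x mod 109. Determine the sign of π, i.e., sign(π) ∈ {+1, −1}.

-1

Trace 64: π^k(64) = [64, 107, 75, 76, 93, 55, 63] for k=0..6.
Cycle type of π: 36×3 + 1; total 4 cycles.
Σ(ℓ_i−1) = 109−4 = 105; sign = (−1)^105 = -1.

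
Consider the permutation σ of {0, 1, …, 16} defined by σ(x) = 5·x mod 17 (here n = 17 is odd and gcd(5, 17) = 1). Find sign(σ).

Orbit of 13 under x↦5x: [13, 14, 2, 10, 16, 12, 9]… (length divides ord_17(5)).
Decompose π into cycles: lengths [16, 1] (2 cycles, including the fixed point 0).
With 2 cycles on 17 points, sign = (−1)^{17−2} = -1.
(5|17)_J = -1 (Zolotarev's lemma cross-check).

-1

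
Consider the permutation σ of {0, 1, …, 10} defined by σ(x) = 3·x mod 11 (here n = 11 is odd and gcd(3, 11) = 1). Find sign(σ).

+1

Start at x=3: 3 → 9 → 5 → 4 → 1 → 3 (one orbit).
π_3 has 3 disjoint cycles with lengths [5, 5, 1] on {0,…,10}.
With 3 cycles on 11 points, sign = (−1)^{11−3} = +1.
Via Zolotarev, sign(π_{3}) = (3|11) = +1.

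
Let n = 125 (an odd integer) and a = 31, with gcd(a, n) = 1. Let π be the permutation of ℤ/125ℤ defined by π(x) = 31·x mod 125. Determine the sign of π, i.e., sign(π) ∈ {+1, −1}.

Trace 51: π^k(51) = [51, 81, 11, 91, 71, 76, 106] for k=0..6.
π_31 has 13 disjoint cycles with lengths [25, 25, 25, 25, 5, 5, 5, 5, 1, 1, 1, 1, 1] on {0,…,124}.
n − c = 125 − 13 = 112; sign = (−1)^112 = +1.
Via Zolotarev, sign(π_{31}) = (31|125) = +1.

+1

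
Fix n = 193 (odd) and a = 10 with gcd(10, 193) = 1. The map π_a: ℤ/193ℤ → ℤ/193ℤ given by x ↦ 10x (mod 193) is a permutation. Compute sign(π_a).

Orbit of 81 under x↦10x: [81, 38, 187, 133, 172, 176, 23]… (length divides ord_193(10)).
2 cycles of lengths [192, 1].
n − c = 193 − 2 = 191; sign = (−1)^191 = -1.

-1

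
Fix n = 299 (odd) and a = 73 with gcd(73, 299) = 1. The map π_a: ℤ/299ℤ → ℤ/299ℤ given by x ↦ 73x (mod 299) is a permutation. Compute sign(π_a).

-1

Trace 190: π^k(190) = [190, 116, 96, 131, 294, 233, 265] for k=0..6.
Cycle lengths of π_73 on ℤ/299ℤ: [44, 44, 44, 44, 44, 44, 11, 11, 4, 4, 4, 1]; 12 cycles in total.
n − c = 299 − 12 = 287; sign = (−1)^287 = -1.
Via Zolotarev, sign(π_{73}) = (73|299) = -1.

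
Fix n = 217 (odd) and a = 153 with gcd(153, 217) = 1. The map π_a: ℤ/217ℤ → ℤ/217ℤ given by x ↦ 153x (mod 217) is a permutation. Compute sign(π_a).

Start at x=139: 139 → 1 → 153 → 190 → 209 → 78 → 216 → … (one orbit).
25 cycles of lengths [10, 10, 10, 10, 10, 10, 10, 10, 10, 10, 10, 10, 10, 10, 10, 10, 10, 10, 10, 10, 10, 2, 2, 2, 1].
sign(π) = (−1)^{n − #cycles} = (−1)^{217−25} = (−1)^192 = +1.
The Jacobi symbol (153|217) = +1 (Zolotarev) agrees.

+1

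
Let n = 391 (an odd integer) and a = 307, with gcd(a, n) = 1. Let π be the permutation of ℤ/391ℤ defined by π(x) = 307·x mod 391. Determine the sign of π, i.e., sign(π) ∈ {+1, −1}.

+1

Orbit of 154 under x↦307x: [154, 358, 35, 188, 239, 256, 1]… (length divides ord_391(307)).
Cycle type of π: 11×34 + 1×17; total 51 cycles.
sign(π) = (−1)^{n − #cycles} = (−1)^{391−51} = (−1)^340 = +1.
Zolotarev: (307|391) = +1, matching the cycle-count sign.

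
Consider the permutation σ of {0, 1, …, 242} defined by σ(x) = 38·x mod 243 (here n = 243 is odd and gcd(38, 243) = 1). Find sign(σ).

-1

Orbit of 137 under x↦38x: [137, 103, 26, 16, 122, 19, 236]… (length divides ord_243(38)).
π_38 has 6 disjoint cycles with lengths [162, 54, 18, 6, 2, 1] on {0,…,242}.
6 cycles on 243: each ℓ→(−1)^(ℓ−1), product (−1)^237 = -1.
(38|243)_J = -1 (Zolotarev's lemma cross-check).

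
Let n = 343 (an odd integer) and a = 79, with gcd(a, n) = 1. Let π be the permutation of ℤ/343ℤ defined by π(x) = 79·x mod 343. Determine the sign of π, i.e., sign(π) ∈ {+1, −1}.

+1

Start at x=18: 18 → 50 → 177 → 263 → 197 → 128 → 165 → … (one orbit).
The orbit structure of x ↦ 79x mod 343: 31 orbits of sizes [21, 21, 21, 21, 21, 21, 21, 21, 21, 21, 21, 21, 21, 21, 3, 3, 3, 3, 3, 3, 3, 3, 3, 3, 3, 3, 3, 3, 3, 3, 1].
Σ(ℓ_i−1) = 343−31 = 312; sign = (−1)^312 = +1.
The Jacobi symbol (79|343) = +1 (Zolotarev) agrees.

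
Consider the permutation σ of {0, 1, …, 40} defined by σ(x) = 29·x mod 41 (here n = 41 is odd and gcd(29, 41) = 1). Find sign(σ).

Orbit of 18 under x↦29x: [18, 30, 9, 15, 25, 28, 33]… (length divides ord_41(29)).
2 cycles of lengths [40, 1].
With 2 cycles on 41 points, sign = (−1)^{41−2} = -1.
Check: (29/41) = -1 by Zolotarev.

-1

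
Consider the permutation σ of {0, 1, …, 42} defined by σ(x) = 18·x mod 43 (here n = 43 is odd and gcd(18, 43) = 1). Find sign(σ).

-1

Trace 17: π^k(17) = [17, 5, 4, 29, 6, 22, 9] for k=0..6.
Cycle lengths of π_18 on ℤ/43ℤ: [42, 1]; 2 cycles in total.
n − c = 43 − 2 = 41; sign = (−1)^41 = -1.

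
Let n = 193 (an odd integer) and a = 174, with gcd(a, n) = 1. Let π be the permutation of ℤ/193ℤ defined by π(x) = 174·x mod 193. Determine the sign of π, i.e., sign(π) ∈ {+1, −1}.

-1

Trace 49: π^k(49) = [49, 34, 126, 115, 131, 20, 6] for k=0..6.
The orbit structure of x ↦ 174x mod 193: 2 orbits of sizes [192, 1].
193 − 2 = 191 transpositions; sign(π) = (−1)^191 = -1.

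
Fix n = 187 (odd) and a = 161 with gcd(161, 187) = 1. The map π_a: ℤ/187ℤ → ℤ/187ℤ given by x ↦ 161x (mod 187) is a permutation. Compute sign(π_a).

Trace 32: π^k(32) = [32, 103, 127, 64, 19, 67, 128] for k=0..6.
Decompose π into cycles: lengths [40, 40, 40, 40, 10, 8, 8, 1] (8 cycles, including the fixed point 0).
With 8 cycles on 187 points, sign = (−1)^{187−8} = -1.
Check: (161/187) = -1 by Zolotarev.

-1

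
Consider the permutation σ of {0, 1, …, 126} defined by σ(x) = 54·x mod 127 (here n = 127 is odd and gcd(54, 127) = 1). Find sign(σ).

-1

Orbit of 80 under x↦54x: [80, 2, 108, 117, 95, 50, 33]… (length divides ord_127(54)).
Cycle type of π: 42×3 + 1; total 4 cycles.
Σ(ℓ_i−1) = 127−4 = 123; sign = (−1)^123 = -1.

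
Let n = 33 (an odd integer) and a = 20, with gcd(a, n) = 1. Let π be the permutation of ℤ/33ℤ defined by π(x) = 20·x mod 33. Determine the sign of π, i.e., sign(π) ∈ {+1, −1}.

Trace 26: π^k(26) = [26, 25, 5, 1, 20, 4, 14] for k=0..6.
6 cycles of lengths [10, 10, 5, 5, 2, 1].
6 cycles on 33: each ℓ→(−1)^(ℓ−1), product (−1)^27 = -1.

-1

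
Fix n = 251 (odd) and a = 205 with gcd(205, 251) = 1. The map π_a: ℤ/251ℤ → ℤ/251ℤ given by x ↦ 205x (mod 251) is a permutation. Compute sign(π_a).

Trace 207: π^k(207) = [207, 16, 17, 222, 79, 131, 249] for k=0..6.
Decompose π into cycles: lengths [125, 125, 1] (3 cycles, including the fixed point 0).
251 − 3 = 248 transpositions; sign(π) = (−1)^248 = +1.
The Jacobi symbol (205|251) = +1 (Zolotarev) agrees.

+1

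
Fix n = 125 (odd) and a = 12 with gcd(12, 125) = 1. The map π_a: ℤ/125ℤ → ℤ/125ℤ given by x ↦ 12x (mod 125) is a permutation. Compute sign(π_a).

-1

Orbit of 29 under x↦12x: [29, 98, 51, 112, 94, 3, 36]… (length divides ord_125(12)).
Cycle lengths of π_12 on ℤ/125ℤ: [100, 20, 4, 1]; 4 cycles in total.
4 cycles on 125: each ℓ→(−1)^(ℓ−1), product (−1)^121 = -1.
Zolotarev: (12|125) = -1, matching the cycle-count sign.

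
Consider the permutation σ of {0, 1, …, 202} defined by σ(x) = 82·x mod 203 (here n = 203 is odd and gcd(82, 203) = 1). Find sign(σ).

-1

Start at x=78: 78 → 103 → 123 → 139 → 30 → 24 → 141 → … (one orbit).
The orbit structure of x ↦ 82x mod 203: 10 orbits of sizes [42, 42, 42, 42, 7, 7, 7, 7, 6, 1].
sign(π) = (−1)^{n − #cycles} = (−1)^{203−10} = (−1)^193 = -1.
(82|203)_J = -1 (Zolotarev's lemma cross-check).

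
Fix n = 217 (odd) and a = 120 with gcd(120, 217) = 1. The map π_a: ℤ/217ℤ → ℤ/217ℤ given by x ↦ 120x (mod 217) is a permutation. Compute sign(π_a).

Orbit of 190 under x↦120x: [190, 15, 64, 85, 1, 120, 78]… (length divides ord_217(120)).
28 cycles of lengths [10, 10, 10, 10, 10, 10, 10, 10, 10, 10, 10, 10, 10, 10, 10, 10, 10, 10, 10, 10, 10, 1, 1, 1, 1, 1, 1, 1].
With 28 cycles on 217 points, sign = (−1)^{217−28} = -1.
Check: (120/217) = -1 by Zolotarev.

-1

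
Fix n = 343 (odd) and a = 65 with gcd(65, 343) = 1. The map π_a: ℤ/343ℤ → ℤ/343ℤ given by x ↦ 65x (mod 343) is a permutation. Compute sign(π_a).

+1

Orbit of 303 under x↦65x: [303, 144, 99, 261, 158, 323, 72]… (length divides ord_343(65)).
The orbit structure of x ↦ 65x mod 343: 7 orbits of sizes [147, 147, 21, 21, 3, 3, 1].
7 cycles on 343: each ℓ→(−1)^(ℓ−1), product (−1)^336 = +1.
(65|343)_J = +1 (Zolotarev's lemma cross-check).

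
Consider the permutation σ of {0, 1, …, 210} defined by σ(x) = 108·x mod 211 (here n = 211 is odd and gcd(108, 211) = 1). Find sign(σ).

Orbit of 52 under x↦108x: [52, 130, 114, 74, 185, 146, 154]… (length divides ord_211(108)).
Cycle lengths of π_108 on ℤ/211ℤ: [210, 1]; 2 cycles in total.
n − c = 211 − 2 = 209; sign = (−1)^209 = -1.

-1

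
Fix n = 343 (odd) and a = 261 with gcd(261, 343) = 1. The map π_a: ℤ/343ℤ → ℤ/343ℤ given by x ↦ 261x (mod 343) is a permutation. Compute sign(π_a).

+1

Start at x=25: 25 → 8 → 30 → 284 → 36 → 135 → 249 → … (one orbit).
Cycle type of π: 147×2 + 21×2 + 3×2 + 1; total 7 cycles.
Σ(ℓ_i−1) = 343−7 = 336; sign = (−1)^336 = +1.
Check: (261/343) = +1 by Zolotarev.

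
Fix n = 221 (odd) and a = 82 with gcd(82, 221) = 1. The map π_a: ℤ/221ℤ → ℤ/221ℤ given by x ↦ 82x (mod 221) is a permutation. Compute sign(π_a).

-1

Start at x=172: 172 → 181 → 35 → 218 → 196 → 160 → 81 → … (one orbit).
8 cycles of lengths [48, 48, 48, 48, 16, 6, 6, 1].
With 8 cycles on 221 points, sign = (−1)^{221−8} = -1.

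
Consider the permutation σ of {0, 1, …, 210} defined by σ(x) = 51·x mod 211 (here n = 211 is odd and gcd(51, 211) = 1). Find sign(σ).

Orbit of 139 under x↦51x: [139, 126, 96, 43, 83, 13, 30]… (length divides ord_211(51)).
Decompose π into cycles: lengths [105, 105, 1] (3 cycles, including the fixed point 0).
3 cycles on 211: each ℓ→(−1)^(ℓ−1), product (−1)^208 = +1.

+1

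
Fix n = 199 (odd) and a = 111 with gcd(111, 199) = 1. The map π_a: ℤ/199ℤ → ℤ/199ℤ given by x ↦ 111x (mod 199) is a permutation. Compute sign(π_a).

+1

Start at x=64: 64 → 139 → 106 → 25 → 188 → 172 → 187 → … (one orbit).
Cycle type of π: 33×6 + 1; total 7 cycles.
With 7 cycles on 199 points, sign = (−1)^{199−7} = +1.
(111|199)_J = +1 (Zolotarev's lemma cross-check).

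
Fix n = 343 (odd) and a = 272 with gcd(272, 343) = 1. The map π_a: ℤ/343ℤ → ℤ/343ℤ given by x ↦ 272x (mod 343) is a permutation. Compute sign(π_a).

Trace 209: π^k(209) = [209, 253, 216, 99, 174, 337, 83] for k=0..6.
Cycle lengths of π_272 on ℤ/343ℤ: [98, 98, 98, 14, 14, 14, 2, 2, 2, 1]; 10 cycles in total.
sign(π) = (−1)^{n − #cycles} = (−1)^{343−10} = (−1)^333 = -1.
(272|343)_J = -1 (Zolotarev's lemma cross-check).

-1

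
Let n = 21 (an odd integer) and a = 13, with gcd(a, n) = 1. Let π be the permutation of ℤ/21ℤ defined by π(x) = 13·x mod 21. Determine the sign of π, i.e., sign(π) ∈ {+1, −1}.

Orbit of 1 under x↦13x: [1, 13]… (length divides ord_21(13)).
Cycle lengths of π_13 on ℤ/21ℤ: [2, 2, 2, 2, 2, 2, 2, 2, 2, 1, 1, 1]; 12 cycles in total.
With 12 cycles on 21 points, sign = (−1)^{21−12} = -1.
The Jacobi symbol (13|21) = -1 (Zolotarev) agrees.

-1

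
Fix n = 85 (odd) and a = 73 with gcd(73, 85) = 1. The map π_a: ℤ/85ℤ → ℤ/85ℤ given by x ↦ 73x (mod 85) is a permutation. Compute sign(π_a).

Orbit of 16 under x↦73x: [16, 63, 9, 62, 21, 3, 49]… (length divides ord_85(73)).
The orbit structure of x ↦ 73x mod 85: 7 orbits of sizes [16, 16, 16, 16, 16, 4, 1].
Σ(ℓ_i−1) = 85−7 = 78; sign = (−1)^78 = +1.
The Jacobi symbol (73|85) = +1 (Zolotarev) agrees.

+1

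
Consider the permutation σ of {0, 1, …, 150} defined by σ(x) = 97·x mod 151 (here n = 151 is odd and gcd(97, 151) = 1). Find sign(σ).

Orbit of 16 under x↦97x: [16, 42, 148, 11, 10, 64, 17]… (length divides ord_151(97)).
π_97 has 3 disjoint cycles with lengths [75, 75, 1] on {0,…,150}.
sign(π) = (−1)^{n − #cycles} = (−1)^{151−3} = (−1)^148 = +1.
The Jacobi symbol (97|151) = +1 (Zolotarev) agrees.

+1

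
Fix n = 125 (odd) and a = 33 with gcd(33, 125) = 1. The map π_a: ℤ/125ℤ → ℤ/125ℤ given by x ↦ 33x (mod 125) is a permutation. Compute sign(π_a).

-1

Start at x=113: 113 → 104 → 57 → 6 → 73 → 34 → 122 → … (one orbit).
Cycle lengths of π_33 on ℤ/125ℤ: [100, 20, 4, 1]; 4 cycles in total.
4 cycles on 125: each ℓ→(−1)^(ℓ−1), product (−1)^121 = -1.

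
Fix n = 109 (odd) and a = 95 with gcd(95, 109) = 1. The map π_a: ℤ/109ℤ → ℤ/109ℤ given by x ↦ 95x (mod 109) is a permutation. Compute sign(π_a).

Start at x=52: 52 → 35 → 55 → 102 → 98 → 45 → 24 → … (one orbit).
2 cycles of lengths [108, 1].
sign(π) = (−1)^{n − #cycles} = (−1)^{109−2} = (−1)^107 = -1.

-1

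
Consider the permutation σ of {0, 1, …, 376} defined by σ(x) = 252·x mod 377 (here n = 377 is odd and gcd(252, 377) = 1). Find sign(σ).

Orbit of 268 under x↦252x: [268, 53, 161, 233, 281, 313, 83]… (length divides ord_377(252)).
20 cycles of lengths [28, 28, 28, 28, 28, 28, 28, 28, 28, 28, 28, 28, 7, 7, 7, 7, 4, 4, 4, 1].
20 cycles on 377: each ℓ→(−1)^(ℓ−1), product (−1)^357 = -1.

-1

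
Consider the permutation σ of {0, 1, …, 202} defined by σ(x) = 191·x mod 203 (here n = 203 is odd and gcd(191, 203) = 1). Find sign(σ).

Trace 30: π^k(30) = [30, 46, 57, 128, 88, 162, 86] for k=0..6.
24 cycles of lengths [12, 12, 12, 12, 12, 12, 12, 12, 12, 12, 12, 12, 12, 12, 4, 4, 4, 4, 4, 4, 4, 3, 3, 1].
24 cycles on 203: each ℓ→(−1)^(ℓ−1), product (−1)^179 = -1.
(191|203)_J = -1 (Zolotarev's lemma cross-check).

-1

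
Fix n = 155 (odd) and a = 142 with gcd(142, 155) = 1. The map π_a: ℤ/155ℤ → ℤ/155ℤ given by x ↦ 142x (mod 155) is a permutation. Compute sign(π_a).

-1

Trace 38: π^k(38) = [38, 126, 67, 59, 8, 51, 112] for k=0..6.
π_142 has 6 disjoint cycles with lengths [60, 60, 15, 15, 4, 1] on {0,…,154}.
With 6 cycles on 155 points, sign = (−1)^{155−6} = -1.
The Jacobi symbol (142|155) = -1 (Zolotarev) agrees.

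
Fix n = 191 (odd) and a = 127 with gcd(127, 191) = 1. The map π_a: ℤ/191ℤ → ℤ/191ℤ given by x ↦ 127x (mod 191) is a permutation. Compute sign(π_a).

-1

Orbit of 8 under x↦127x: [8, 61, 107, 28, 118, 88, 98]… (length divides ord_191(127)).
π_127 has 2 disjoint cycles with lengths [190, 1] on {0,…,190}.
191 − 2 = 189 transpositions; sign(π) = (−1)^189 = -1.
Zolotarev: (127|191) = -1, matching the cycle-count sign.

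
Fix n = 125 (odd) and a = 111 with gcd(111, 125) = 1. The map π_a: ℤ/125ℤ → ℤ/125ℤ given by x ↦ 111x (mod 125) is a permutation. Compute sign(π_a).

Trace 31: π^k(31) = [31, 66, 76, 61, 21, 81, 116] for k=0..6.
Cycle type of π: 25×4 + 5×4 + 1×5; total 13 cycles.
With 13 cycles on 125 points, sign = (−1)^{125−13} = +1.

+1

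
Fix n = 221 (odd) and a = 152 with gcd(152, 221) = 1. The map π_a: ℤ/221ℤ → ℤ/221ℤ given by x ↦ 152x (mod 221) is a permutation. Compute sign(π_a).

Start at x=35: 35 → 16 → 1 → 152 → 120 → 118 → 35 (one orbit).
Cycle lengths of π_152 on ℤ/221ℤ: [6, 6, 6, 6, 6, 6, 6, 6, 6, 6, 6, 6, 6, 6, 6, 6, 6, 6, 6, 6, 6, 6, 6, 6, 6, 6, 6, 6, 6, 6, 6, 6, 3, 3, 3, 3, 2, 2, 2, 2, 2, 2, 2, 2, 1]; 45 cycles in total.
45 cycles on 221: each ℓ→(−1)^(ℓ−1), product (−1)^176 = +1.

+1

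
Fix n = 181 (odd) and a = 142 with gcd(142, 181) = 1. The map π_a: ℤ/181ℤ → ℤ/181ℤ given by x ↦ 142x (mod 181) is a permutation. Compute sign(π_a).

+1

Trace 108: π^k(108) = [108, 132, 101, 43, 133, 62, 116] for k=0..6.
Cycle type of π: 18×10 + 1; total 11 cycles.
sign(π) = (−1)^{n − #cycles} = (−1)^{181−11} = (−1)^170 = +1.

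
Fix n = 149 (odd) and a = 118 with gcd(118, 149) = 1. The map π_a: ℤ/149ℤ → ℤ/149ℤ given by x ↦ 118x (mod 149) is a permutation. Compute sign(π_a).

Trace 114: π^k(114) = [114, 42, 39, 132, 80, 53, 145] for k=0..6.
Cycle lengths of π_118 on ℤ/149ℤ: [74, 74, 1]; 3 cycles in total.
149 − 3 = 146 transpositions; sign(π) = (−1)^146 = +1.

+1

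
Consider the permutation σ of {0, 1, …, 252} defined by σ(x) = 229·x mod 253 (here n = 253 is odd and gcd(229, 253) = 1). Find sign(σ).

Trace 137: π^k(137) = [137, 1, 229, 70, 91, 93, 45] for k=0..6.
36 cycles of lengths [10, 10, 10, 10, 10, 10, 10, 10, 10, 10, 10, 10, 10, 10, 10, 10, 10, 10, 10, 10, 10, 10, 5, 5, 2, 2, 2, 2, 2, 2, 2, 2, 2, 2, 2, 1].
n − c = 253 − 36 = 217; sign = (−1)^217 = -1.
Zolotarev: (229|253) = -1, matching the cycle-count sign.

-1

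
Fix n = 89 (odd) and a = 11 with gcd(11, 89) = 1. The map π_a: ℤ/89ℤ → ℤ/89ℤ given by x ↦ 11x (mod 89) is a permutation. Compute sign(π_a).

Start at x=50: 50 → 16 → 87 → 67 → 25 → 8 → 88 → … (one orbit).
Decompose π into cycles: lengths [22, 22, 22, 22, 1] (5 cycles, including the fixed point 0).
89 − 5 = 84 transpositions; sign(π) = (−1)^84 = +1.
Check: (11/89) = +1 by Zolotarev.

+1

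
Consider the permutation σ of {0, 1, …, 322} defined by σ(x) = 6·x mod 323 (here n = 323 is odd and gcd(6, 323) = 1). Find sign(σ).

Trace 144: π^k(144) = [144, 218, 16, 96, 253, 226, 64] for k=0..6.
6 cycles of lengths [144, 144, 16, 9, 9, 1].
With 6 cycles on 323 points, sign = (−1)^{323−6} = -1.
The Jacobi symbol (6|323) = -1 (Zolotarev) agrees.

-1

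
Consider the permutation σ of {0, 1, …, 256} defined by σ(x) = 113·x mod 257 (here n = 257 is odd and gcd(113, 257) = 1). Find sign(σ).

Start at x=81: 81 → 158 → 121 → 52 → 222 → 157 → 8 → … (one orbit).
Decompose π into cycles: lengths [128, 128, 1] (3 cycles, including the fixed point 0).
3 cycles on 257: each ℓ→(−1)^(ℓ−1), product (−1)^254 = +1.
Zolotarev: (113|257) = +1, matching the cycle-count sign.

+1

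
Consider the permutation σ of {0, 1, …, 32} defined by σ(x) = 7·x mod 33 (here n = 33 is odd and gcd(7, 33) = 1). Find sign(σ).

-1

Start at x=13: 13 → 25 → 10 → 4 → 28 → 31 → 19 → … (one orbit).
Cycle lengths of π_7 on ℤ/33ℤ: [10, 10, 10, 1, 1, 1]; 6 cycles in total.
33 − 6 = 27 transpositions; sign(π) = (−1)^27 = -1.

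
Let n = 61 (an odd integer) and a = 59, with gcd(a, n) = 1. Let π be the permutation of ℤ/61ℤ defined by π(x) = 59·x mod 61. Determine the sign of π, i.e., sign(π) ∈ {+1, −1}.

-1

Start at x=60: 60 → 2 → 57 → 8 → 45 → 32 → 58 → … (one orbit).
2 cycles of lengths [60, 1].
61 − 2 = 59 transpositions; sign(π) = (−1)^59 = -1.
Via Zolotarev, sign(π_{59}) = (59|61) = -1.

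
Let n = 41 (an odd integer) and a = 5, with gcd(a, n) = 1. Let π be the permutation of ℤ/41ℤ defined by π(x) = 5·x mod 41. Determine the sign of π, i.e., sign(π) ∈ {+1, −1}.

Orbit of 1 under x↦5x: [1, 5, 25, 2, 10, 9, 4]… (length divides ord_41(5)).
Cycle lengths of π_5 on ℤ/41ℤ: [20, 20, 1]; 3 cycles in total.
n − c = 41 − 3 = 38; sign = (−1)^38 = +1.
Via Zolotarev, sign(π_{5}) = (5|41) = +1.

+1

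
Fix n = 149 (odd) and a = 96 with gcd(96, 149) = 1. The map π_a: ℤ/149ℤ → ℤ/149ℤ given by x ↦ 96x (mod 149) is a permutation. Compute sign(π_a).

Start at x=33: 33 → 39 → 19 → 36 → 29 → 102 → 107 → … (one orbit).
The orbit structure of x ↦ 96x mod 149: 5 orbits of sizes [37, 37, 37, 37, 1].
n − c = 149 − 5 = 144; sign = (−1)^144 = +1.
(96|149)_J = +1 (Zolotarev's lemma cross-check).

+1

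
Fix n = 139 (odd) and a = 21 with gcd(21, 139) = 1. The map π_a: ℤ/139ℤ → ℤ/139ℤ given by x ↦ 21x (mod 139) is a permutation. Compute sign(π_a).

-1

Start at x=136: 136 → 76 → 67 → 17 → 79 → 130 → 89 → … (one orbit).
Cycle type of π: 138 + 1; total 2 cycles.
sign(π) = (−1)^{n − #cycles} = (−1)^{139−2} = (−1)^137 = -1.
Via Zolotarev, sign(π_{21}) = (21|139) = -1.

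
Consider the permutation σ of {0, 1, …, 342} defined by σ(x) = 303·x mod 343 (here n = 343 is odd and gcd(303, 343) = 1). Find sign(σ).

+1

Trace 57: π^k(57) = [57, 121, 305, 148, 254, 130, 288] for k=0..6.
π_303 has 7 disjoint cycles with lengths [147, 147, 21, 21, 3, 3, 1] on {0,…,342}.
n − c = 343 − 7 = 336; sign = (−1)^336 = +1.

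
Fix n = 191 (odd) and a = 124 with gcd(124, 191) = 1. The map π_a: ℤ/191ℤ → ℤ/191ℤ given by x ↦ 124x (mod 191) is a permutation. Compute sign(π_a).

Orbit of 64 under x↦124x: [64, 105, 32, 148, 16, 74, 8]… (length divides ord_191(124)).
Cycle lengths of π_124 on ℤ/191ℤ: [190, 1]; 2 cycles in total.
n − c = 191 − 2 = 189; sign = (−1)^189 = -1.
The Jacobi symbol (124|191) = -1 (Zolotarev) agrees.

-1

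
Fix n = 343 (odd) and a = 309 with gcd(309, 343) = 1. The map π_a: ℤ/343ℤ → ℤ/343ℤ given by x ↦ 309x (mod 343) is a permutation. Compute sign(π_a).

+1

Orbit of 99 under x↦309x: [99, 64, 225, 239, 106, 169, 85]… (length divides ord_343(309)).
Cycle type of π: 49×6 + 7×6 + 1×7; total 19 cycles.
sign(π) = (−1)^{n − #cycles} = (−1)^{343−19} = (−1)^324 = +1.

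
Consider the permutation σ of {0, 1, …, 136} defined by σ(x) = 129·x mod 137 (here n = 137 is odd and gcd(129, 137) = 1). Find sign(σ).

+1

Start at x=126: 126 → 88 → 118 → 15 → 17 → 1 → 129 → … (one orbit).
Cycle lengths of π_129 on ℤ/137ℤ: [68, 68, 1]; 3 cycles in total.
Σ(ℓ_i−1) = 137−3 = 134; sign = (−1)^134 = +1.
(129|137)_J = +1 (Zolotarev's lemma cross-check).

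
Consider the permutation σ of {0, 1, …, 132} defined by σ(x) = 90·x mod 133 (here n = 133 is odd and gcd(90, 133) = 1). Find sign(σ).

Start at x=99: 99 → 132 → 43 → 13 → 106 → 97 → 85 → … (one orbit).
The orbit structure of x ↦ 90x mod 133: 11 orbits of sizes [18, 18, 18, 18, 18, 18, 18, 2, 2, 2, 1].
Σ(ℓ_i−1) = 133−11 = 122; sign = (−1)^122 = +1.

+1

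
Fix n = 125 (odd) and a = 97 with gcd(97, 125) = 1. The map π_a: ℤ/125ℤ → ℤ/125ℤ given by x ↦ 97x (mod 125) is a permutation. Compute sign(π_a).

-1

Orbit of 39 under x↦97x: [39, 33, 76, 122, 84, 23, 106]… (length divides ord_125(97)).
π_97 has 4 disjoint cycles with lengths [100, 20, 4, 1] on {0,…,124}.
125 − 4 = 121 transpositions; sign(π) = (−1)^121 = -1.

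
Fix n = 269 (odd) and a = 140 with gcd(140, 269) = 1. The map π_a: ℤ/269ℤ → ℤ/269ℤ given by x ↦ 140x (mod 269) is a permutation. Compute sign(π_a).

Start at x=84: 84 → 193 → 120 → 122 → 133 → 59 → 190 → … (one orbit).
π_140 has 2 disjoint cycles with lengths [268, 1] on {0,…,268}.
n − c = 269 − 2 = 267; sign = (−1)^267 = -1.
Via Zolotarev, sign(π_{140}) = (140|269) = -1.

-1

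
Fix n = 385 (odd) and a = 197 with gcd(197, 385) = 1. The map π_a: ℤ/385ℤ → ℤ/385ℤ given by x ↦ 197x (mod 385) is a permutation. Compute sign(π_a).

+1

Start at x=1: 1 → 197 → 309 → 43 → 1 (one orbit).
Cycle type of π: 4×77 + 2×35 + 1×7; total 119 cycles.
sign(π) = (−1)^{n − #cycles} = (−1)^{385−119} = (−1)^266 = +1.
The Jacobi symbol (197|385) = +1 (Zolotarev) agrees.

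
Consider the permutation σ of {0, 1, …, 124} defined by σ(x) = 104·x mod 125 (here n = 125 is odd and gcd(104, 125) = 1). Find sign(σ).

+1

Trace 74: π^k(74) = [74, 71, 9, 61, 94, 26, 79] for k=0..6.
π_104 has 7 disjoint cycles with lengths [50, 50, 10, 10, 2, 2, 1] on {0,…,124}.
Σ(ℓ_i−1) = 125−7 = 118; sign = (−1)^118 = +1.
(104|125)_J = +1 (Zolotarev's lemma cross-check).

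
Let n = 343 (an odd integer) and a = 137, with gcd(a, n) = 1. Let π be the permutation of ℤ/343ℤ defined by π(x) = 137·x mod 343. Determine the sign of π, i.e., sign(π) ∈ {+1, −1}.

Trace 37: π^k(37) = [37, 267, 221, 93, 50, 333, 2] for k=0..6.
Cycle lengths of π_137 on ℤ/343ℤ: [147, 147, 21, 21, 3, 3, 1]; 7 cycles in total.
sign(π) = (−1)^{n − #cycles} = (−1)^{343−7} = (−1)^336 = +1.

+1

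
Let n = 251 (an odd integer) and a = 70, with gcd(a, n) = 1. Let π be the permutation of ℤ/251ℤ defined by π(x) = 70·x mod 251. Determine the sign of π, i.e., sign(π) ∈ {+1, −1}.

-1

Start at x=59: 59 → 114 → 199 → 125 → 216 → 60 → 184 → … (one orbit).
π_70 has 2 disjoint cycles with lengths [250, 1] on {0,…,250}.
n − c = 251 − 2 = 249; sign = (−1)^249 = -1.
Via Zolotarev, sign(π_{70}) = (70|251) = -1.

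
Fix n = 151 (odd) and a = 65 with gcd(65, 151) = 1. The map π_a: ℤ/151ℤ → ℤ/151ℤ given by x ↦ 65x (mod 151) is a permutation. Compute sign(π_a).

Trace 70: π^k(70) = [70, 20, 92, 91, 26, 29, 73] for k=0..6.
The orbit structure of x ↦ 65x mod 151: 4 orbits of sizes [50, 50, 50, 1].
151 − 4 = 147 transpositions; sign(π) = (−1)^147 = -1.
Via Zolotarev, sign(π_{65}) = (65|151) = -1.

-1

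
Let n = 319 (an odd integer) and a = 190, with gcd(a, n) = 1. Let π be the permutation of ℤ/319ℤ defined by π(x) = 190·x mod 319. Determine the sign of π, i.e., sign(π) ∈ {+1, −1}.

Start at x=291: 291 → 103 → 111 → 36 → 141 → 313 → 136 → … (one orbit).
The orbit structure of x ↦ 190x mod 319: 15 orbits of sizes [35, 35, 35, 35, 35, 35, 35, 35, 7, 7, 7, 7, 5, 5, 1].
319 − 15 = 304 transpositions; sign(π) = (−1)^304 = +1.

+1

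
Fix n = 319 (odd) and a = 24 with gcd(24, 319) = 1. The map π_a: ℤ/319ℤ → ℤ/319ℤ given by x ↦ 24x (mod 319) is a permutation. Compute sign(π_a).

Orbit of 310 under x↦24x: [310, 103, 239, 313, 175, 53, 315]… (length divides ord_319(24)).
The orbit structure of x ↦ 24x mod 319: 10 orbits of sizes [70, 70, 70, 70, 10, 7, 7, 7, 7, 1].
With 10 cycles on 319 points, sign = (−1)^{319−10} = -1.

-1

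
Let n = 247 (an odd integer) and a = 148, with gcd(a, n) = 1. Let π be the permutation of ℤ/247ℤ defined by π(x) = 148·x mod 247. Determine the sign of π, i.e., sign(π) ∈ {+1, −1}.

Trace 203: π^k(203) = [203, 157, 18, 194, 60, 235, 200] for k=0..6.
π_148 has 11 disjoint cycles with lengths [36, 36, 36, 36, 36, 36, 18, 4, 4, 4, 1] on {0,…,246}.
sign(π) = (−1)^{n − #cycles} = (−1)^{247−11} = (−1)^236 = +1.
Check: (148/247) = +1 by Zolotarev.

+1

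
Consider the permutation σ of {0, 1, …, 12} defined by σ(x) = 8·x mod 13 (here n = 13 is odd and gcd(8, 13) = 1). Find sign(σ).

-1

Trace 5: π^k(5) = [5, 1, 8, 12] for k=0..3.
The orbit structure of x ↦ 8x mod 13: 4 orbits of sizes [4, 4, 4, 1].
sign(π) = (−1)^{n − #cycles} = (−1)^{13−4} = (−1)^9 = -1.
Zolotarev: (8|13) = -1, matching the cycle-count sign.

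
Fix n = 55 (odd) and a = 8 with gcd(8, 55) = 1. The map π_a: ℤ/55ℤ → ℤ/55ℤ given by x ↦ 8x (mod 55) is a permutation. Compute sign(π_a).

+1

Trace 31: π^k(31) = [31, 28, 4, 32, 36, 13, 49] for k=0..6.
Cycle lengths of π_8 on ℤ/55ℤ: [20, 20, 10, 4, 1]; 5 cycles in total.
sign(π) = (−1)^{n − #cycles} = (−1)^{55−5} = (−1)^50 = +1.
(8|55)_J = +1 (Zolotarev's lemma cross-check).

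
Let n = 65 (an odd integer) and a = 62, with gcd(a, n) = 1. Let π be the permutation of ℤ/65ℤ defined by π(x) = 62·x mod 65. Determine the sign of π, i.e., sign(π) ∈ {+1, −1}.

-1

Start at x=29: 29 → 43 → 1 → 62 → 9 → 38 → 16 → … (one orbit).
Cycle lengths of π_62 on ℤ/65ℤ: [12, 12, 12, 12, 6, 6, 4, 1]; 8 cycles in total.
8 cycles on 65: each ℓ→(−1)^(ℓ−1), product (−1)^57 = -1.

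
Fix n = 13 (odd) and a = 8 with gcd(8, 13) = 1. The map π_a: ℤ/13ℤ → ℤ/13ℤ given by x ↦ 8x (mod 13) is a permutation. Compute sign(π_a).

Start at x=8: 8 → 12 → 5 → 1 → 8 (one orbit).
The orbit structure of x ↦ 8x mod 13: 4 orbits of sizes [4, 4, 4, 1].
Σ(ℓ_i−1) = 13−4 = 9; sign = (−1)^9 = -1.

-1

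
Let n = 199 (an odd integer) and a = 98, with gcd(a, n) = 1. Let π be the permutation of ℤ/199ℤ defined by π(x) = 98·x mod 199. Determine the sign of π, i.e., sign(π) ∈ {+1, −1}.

+1

Orbit of 28 under x↦98x: [28, 157, 63, 5, 92, 61, 8]… (length divides ord_199(98)).
Cycle type of π: 33×6 + 1; total 7 cycles.
7 cycles on 199: each ℓ→(−1)^(ℓ−1), product (−1)^192 = +1.
(98|199)_J = +1 (Zolotarev's lemma cross-check).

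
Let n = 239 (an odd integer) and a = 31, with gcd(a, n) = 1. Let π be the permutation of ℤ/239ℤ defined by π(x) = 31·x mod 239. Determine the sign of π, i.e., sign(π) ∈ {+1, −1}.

Trace 144: π^k(144) = [144, 162, 3, 93, 15, 226, 75] for k=0..6.
Decompose π into cycles: lengths [119, 119, 1] (3 cycles, including the fixed point 0).
n − c = 239 − 3 = 236; sign = (−1)^236 = +1.
Zolotarev: (31|239) = +1, matching the cycle-count sign.

+1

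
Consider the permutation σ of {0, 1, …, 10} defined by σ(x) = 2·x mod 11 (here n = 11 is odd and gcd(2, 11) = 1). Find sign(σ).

-1

Orbit of 5 under x↦2x: [5, 10, 9, 7, 3, 6, 1]… (length divides ord_11(2)).
π_2 has 2 disjoint cycles with lengths [10, 1] on {0,…,10}.
sign(π) = (−1)^{n − #cycles} = (−1)^{11−2} = (−1)^9 = -1.
Check: (2/11) = -1 by Zolotarev.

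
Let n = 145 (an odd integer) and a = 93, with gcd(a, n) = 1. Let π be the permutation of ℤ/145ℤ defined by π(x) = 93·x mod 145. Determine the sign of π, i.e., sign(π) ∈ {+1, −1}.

-1

Start at x=57: 57 → 81 → 138 → 74 → 67 → 141 → 63 → … (one orbit).
Cycle type of π: 28×4 + 14×2 + 4 + 1; total 8 cycles.
With 8 cycles on 145 points, sign = (−1)^{145−8} = -1.
(93|145)_J = -1 (Zolotarev's lemma cross-check).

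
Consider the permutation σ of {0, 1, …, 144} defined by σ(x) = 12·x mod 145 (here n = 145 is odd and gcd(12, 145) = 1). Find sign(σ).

Orbit of 12 under x↦12x: [12, 144, 133, 1]… (length divides ord_145(12)).
Cycle lengths of π_12 on ℤ/145ℤ: [4, 4, 4, 4, 4, 4, 4, 4, 4, 4, 4, 4, 4, 4, 4, 4, 4, 4, 4, 4, 4, 4, 4, 4, 4, 4, 4, 4, 4, 4, 4, 4, 4, 4, 4, 4, 1]; 37 cycles in total.
37 cycles on 145: each ℓ→(−1)^(ℓ−1), product (−1)^108 = +1.

+1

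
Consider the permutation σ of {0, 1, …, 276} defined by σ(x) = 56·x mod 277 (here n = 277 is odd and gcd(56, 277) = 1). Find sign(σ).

Orbit of 83 under x↦56x: [83, 216, 185, 111, 122, 184, 55]… (length divides ord_277(56)).
Cycle type of π: 276 + 1; total 2 cycles.
n − c = 277 − 2 = 275; sign = (−1)^275 = -1.
The Jacobi symbol (56|277) = -1 (Zolotarev) agrees.

-1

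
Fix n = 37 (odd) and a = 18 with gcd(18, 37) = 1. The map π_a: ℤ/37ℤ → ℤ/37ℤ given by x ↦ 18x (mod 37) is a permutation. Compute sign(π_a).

-1

Trace 15: π^k(15) = [15, 11, 13, 12, 31, 3, 17] for k=0..6.
Cycle type of π: 36 + 1; total 2 cycles.
2 cycles on 37: each ℓ→(−1)^(ℓ−1), product (−1)^35 = -1.
The Jacobi symbol (18|37) = -1 (Zolotarev) agrees.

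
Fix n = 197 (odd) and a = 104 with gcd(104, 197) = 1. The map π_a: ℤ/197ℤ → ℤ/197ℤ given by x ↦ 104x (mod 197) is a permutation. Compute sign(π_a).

+1

Trace 104: π^k(104) = [104, 178, 191, 164, 114, 36, 1] for k=0..6.
Cycle lengths of π_104 on ℤ/197ℤ: [7, 7, 7, 7, 7, 7, 7, 7, 7, 7, 7, 7, 7, 7, 7, 7, 7, 7, 7, 7, 7, 7, 7, 7, 7, 7, 7, 7, 1]; 29 cycles in total.
29 cycles on 197: each ℓ→(−1)^(ℓ−1), product (−1)^168 = +1.
The Jacobi symbol (104|197) = +1 (Zolotarev) agrees.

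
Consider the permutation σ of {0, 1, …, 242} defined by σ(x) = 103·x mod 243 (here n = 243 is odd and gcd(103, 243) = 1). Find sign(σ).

+1

Start at x=79: 79 → 118 → 4 → 169 → 154 → 67 → 97 → … (one orbit).
π_103 has 11 disjoint cycles with lengths [81, 81, 27, 27, 9, 9, 3, 3, 1, 1, 1] on {0,…,242}.
243 − 11 = 232 transpositions; sign(π) = (−1)^232 = +1.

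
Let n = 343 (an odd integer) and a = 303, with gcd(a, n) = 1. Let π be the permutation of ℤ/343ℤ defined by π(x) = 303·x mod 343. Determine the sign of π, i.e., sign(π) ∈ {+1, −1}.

+1

Trace 102: π^k(102) = [102, 36, 275, 319, 274, 16, 46] for k=0..6.
The orbit structure of x ↦ 303x mod 343: 7 orbits of sizes [147, 147, 21, 21, 3, 3, 1].
With 7 cycles on 343 points, sign = (−1)^{343−7} = +1.
Check: (303/343) = +1 by Zolotarev.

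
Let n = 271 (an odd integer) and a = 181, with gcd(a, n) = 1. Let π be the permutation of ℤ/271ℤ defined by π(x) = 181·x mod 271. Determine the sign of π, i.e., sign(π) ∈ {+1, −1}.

-1

Orbit of 187 under x↦181x: [187, 243, 81, 27, 9, 3, 1]… (length divides ord_271(181)).
π_181 has 10 disjoint cycles with lengths [30, 30, 30, 30, 30, 30, 30, 30, 30, 1] on {0,…,270}.
sign(π) = (−1)^{n − #cycles} = (−1)^{271−10} = (−1)^261 = -1.
The Jacobi symbol (181|271) = -1 (Zolotarev) agrees.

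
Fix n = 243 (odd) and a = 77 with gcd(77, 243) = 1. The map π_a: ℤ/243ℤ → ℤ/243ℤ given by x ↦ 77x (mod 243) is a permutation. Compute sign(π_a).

-1

Trace 211: π^k(211) = [211, 209, 55, 104, 232, 125, 148] for k=0..6.
Cycle lengths of π_77 on ℤ/243ℤ: [162, 54, 18, 6, 2, 1]; 6 cycles in total.
n − c = 243 − 6 = 237; sign = (−1)^237 = -1.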